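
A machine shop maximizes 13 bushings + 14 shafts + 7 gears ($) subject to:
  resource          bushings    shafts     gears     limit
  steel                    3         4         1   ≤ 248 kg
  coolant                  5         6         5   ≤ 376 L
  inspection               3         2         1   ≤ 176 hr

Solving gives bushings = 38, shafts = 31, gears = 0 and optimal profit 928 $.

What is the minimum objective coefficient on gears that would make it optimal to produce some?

11

Binding: coolant and inspection. Non-binding: steel (10 unused).
Since steel is not tight, its dual is 0.
The binding rows give the dual system: 5·y_coolant + 3·y_inspection = 13 and 6·y_coolant + 2·y_inspection = 14.
→ y_coolant = 2 and y_inspection = 1.
gears enters the basis when its profit ≥ yᵀa₃ = 2·5 + 1·1 = 11.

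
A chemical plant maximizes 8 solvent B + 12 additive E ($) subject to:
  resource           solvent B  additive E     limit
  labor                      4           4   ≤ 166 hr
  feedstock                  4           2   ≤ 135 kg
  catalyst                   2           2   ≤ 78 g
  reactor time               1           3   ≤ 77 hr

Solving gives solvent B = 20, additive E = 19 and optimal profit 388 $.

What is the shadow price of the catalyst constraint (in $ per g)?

At the optimum: labor uses 156 of 166 (slack = 10); feedstock uses 118 of 135 (slack = 17); catalyst uses 78 of 78 (binding); reactor time uses 77 of 77 (binding).
Since labor, feedstock are not tight, their duals are 0.
The binding rows give the dual system: 2·y_catalyst + 1·y_reactor time = 8 and 2·y_catalyst + 3·y_reactor time = 12.
This yields shadow prices y_catalyst = 3, y_reactor time = 2.
Shadow price of catalyst = 3.

3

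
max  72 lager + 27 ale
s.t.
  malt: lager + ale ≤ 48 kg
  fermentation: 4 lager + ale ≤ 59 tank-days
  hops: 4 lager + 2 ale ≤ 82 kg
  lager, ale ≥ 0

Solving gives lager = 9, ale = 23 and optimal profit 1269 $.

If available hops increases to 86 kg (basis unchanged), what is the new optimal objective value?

1305

At the optimum: malt uses 32 of 48 (slack = 16); fermentation uses 59 of 59 (binding); hops uses 82 of 82 (binding).
Since malt is not tight, its dual is 0.
From A_Bᵀ y = c: 4·y_fermentation + 4·y_hops = 72; 1·y_fermentation + 2·y_hops = 27.
→ y_fermentation = 9 and y_hops = 9.
Δz = y_hops·Δb = 9 × (4) = 36, so new z* = 1269 + 36 = 1305.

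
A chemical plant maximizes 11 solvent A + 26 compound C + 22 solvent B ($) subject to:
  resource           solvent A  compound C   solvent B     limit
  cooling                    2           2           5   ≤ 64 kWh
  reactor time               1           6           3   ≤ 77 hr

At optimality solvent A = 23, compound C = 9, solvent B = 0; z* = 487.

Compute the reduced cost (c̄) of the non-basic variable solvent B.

Check each constraint at x*: cooling 64/64 (tight); reactor time 77/77 (tight).
The binding rows give the dual system: 2·y_cooling + 1·y_reactor time = 11 and 2·y_cooling + 6·y_reactor time = 26.
→ y_cooling = 4 and y_reactor time = 3.
Reduced cost of solvent B: c₃ − yᵀa₃ = 22 − (4·5 + 3·3) = 22 − 29 = -7.

-7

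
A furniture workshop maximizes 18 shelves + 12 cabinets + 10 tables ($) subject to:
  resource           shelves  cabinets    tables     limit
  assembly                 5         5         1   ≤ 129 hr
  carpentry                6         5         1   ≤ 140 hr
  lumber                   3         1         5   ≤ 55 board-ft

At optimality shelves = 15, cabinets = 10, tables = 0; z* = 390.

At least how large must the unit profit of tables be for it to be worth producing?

Check each constraint at x*: assembly 125/129 (slack 4); carpentry 140/140 (tight); lumber 55/55 (tight).
Since assembly is not tight, its dual is 0.
The binding rows give the dual system: 6·y_carpentry + 3·y_lumber = 18 and 5·y_carpentry + 1·y_lumber = 12.
Solving: y_carpentry = 2, y_lumber = 2.
tables enters the basis when its profit ≥ yᵀa₃ = 2·1 + 2·5 = 12.

12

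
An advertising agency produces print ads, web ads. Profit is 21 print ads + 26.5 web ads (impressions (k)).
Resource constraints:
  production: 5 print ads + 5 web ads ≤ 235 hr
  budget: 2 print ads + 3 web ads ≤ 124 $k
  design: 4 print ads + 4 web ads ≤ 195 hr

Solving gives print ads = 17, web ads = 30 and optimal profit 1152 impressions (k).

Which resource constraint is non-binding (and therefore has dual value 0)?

design

production: 235/235 (binding)
budget: 124/124 (binding)
design: 188/195 (slack 7)
By complementary slackness, a constraint with positive slack has shadow price 0 → design.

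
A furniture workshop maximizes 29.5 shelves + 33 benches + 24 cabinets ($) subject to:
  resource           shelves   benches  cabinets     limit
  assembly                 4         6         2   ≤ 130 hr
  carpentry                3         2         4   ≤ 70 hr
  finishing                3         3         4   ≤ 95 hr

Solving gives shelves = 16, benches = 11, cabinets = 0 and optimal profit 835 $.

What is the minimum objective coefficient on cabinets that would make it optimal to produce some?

26

At the optimum: assembly uses 130 of 130 (binding); carpentry uses 70 of 70 (binding); finishing uses 81 of 95 (slack = 14).
By complementary slackness, y = 0 for the non-binding constraint.
The binding rows give the dual system: 4·y_assembly + 3·y_carpentry = 29.5 and 6·y_assembly + 2·y_carpentry = 33.
→ y_assembly = 4 and y_carpentry = 4.5.
cabinets enters the basis when its profit ≥ yᵀa₃ = 4·2 + 4.5·4 = 26.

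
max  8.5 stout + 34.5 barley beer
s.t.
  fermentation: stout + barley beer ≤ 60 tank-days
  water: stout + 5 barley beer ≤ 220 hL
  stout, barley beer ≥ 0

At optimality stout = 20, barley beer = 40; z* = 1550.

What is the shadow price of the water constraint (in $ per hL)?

6.5

Both fermentation and water are binding at x*.
From A_Bᵀ y = c: 1·y_fermentation + 1·y_water = 8.5; 1·y_fermentation + 5·y_water = 34.5.
Solving: y_fermentation = 2, y_water = 6.5.
Shadow price of water = 6.5.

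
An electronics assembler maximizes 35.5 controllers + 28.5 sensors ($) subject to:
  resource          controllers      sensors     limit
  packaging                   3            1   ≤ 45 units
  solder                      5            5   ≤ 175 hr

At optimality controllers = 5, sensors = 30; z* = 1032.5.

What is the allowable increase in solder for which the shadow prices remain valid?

Binding constraints: packaging, solder. The basis is B = [[3,1],[5,5]] with det 10.
Per unit increase in solder, x* moves by d = (-0.1, 0.3).
The basis stays optimal until controllers reaches 0; allowable increase = 50 hr.

50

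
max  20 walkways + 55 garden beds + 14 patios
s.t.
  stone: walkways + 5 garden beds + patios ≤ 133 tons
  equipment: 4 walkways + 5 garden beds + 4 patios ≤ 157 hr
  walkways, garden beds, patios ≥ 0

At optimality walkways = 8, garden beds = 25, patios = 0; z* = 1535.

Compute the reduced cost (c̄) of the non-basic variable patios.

Check each constraint at x*: stone 133/133 (tight); equipment 157/157 (tight).
The binding rows give the dual system: 1·y_stone + 4·y_equipment = 20 and 5·y_stone + 5·y_equipment = 55.
Solving: y_stone = 8, y_equipment = 3.
Reduced cost of patios: c₃ − yᵀa₃ = 14 − (8·1 + 3·4) = 14 − 20 = -6.

-6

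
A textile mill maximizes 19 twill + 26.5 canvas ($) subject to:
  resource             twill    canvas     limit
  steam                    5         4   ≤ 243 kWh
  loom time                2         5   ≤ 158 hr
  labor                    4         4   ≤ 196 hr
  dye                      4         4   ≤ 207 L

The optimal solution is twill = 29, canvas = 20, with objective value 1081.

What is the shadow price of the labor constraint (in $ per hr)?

At the optimum: steam uses 225 of 243 (slack = 18); loom time uses 158 of 158 (binding); labor uses 196 of 196 (binding); dye uses 196 of 207 (slack = 11).
By complementary slackness, y = 0 for the non-binding constraints.
Dual feasibility on the basic columns requires 2·y_loom time + 4·y_labor = 19, 5·y_loom time + 4·y_labor = 26.5.
This yields shadow prices y_loom time = 2.5, y_labor = 3.5.
Shadow price of labor = 3.5.

3.5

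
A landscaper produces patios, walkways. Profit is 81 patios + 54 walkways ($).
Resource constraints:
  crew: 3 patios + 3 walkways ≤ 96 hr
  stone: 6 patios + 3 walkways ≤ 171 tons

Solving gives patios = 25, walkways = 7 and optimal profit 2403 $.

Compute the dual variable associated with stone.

9

Check each constraint at x*: crew 96/96 (tight); stone 171/171 (tight).
The binding rows give the dual system: 3·y_crew + 6·y_stone = 81 and 3·y_crew + 3·y_stone = 54.
Solving: y_crew = 9, y_stone = 9.
Shadow price of stone = 9.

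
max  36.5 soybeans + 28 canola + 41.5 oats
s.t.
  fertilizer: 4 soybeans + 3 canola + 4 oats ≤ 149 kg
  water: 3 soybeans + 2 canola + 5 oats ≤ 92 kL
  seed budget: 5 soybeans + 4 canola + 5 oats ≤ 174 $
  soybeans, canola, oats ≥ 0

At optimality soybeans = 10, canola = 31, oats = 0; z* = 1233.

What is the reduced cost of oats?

Binding: water and seed budget. Non-binding: fertilizer (16 unused).
Since fertilizer is not tight, its dual is 0.
From A_Bᵀ y = c: 3·y_water + 5·y_seed budget = 36.5; 2·y_water + 4·y_seed budget = 28.
Solving: y_water = 3, y_seed budget = 5.5.
Reduced cost of oats: c₃ − yᵀa₃ = 41.5 − (3·5 + 5.5·5) = 41.5 − 42.5 = -1.

-1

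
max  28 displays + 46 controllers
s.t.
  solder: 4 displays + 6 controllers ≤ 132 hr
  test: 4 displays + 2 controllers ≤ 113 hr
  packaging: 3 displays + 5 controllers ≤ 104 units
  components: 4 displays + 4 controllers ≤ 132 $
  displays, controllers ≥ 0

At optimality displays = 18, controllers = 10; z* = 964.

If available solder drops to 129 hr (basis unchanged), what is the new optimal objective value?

961

At the optimum: solder uses 132 of 132 (binding); test uses 92 of 113 (slack = 21); packaging uses 104 of 104 (binding); components uses 112 of 132 (slack = 20).
Since test, components are not tight, their duals are 0.
Dual feasibility on the basic columns requires 4·y_solder + 3·y_packaging = 28, 6·y_solder + 5·y_packaging = 46.
→ y_solder = 1 and y_packaging = 8.
Δz = y_solder·Δb = 1 × (-3) = -3, so new z* = 964 − 3 = 961.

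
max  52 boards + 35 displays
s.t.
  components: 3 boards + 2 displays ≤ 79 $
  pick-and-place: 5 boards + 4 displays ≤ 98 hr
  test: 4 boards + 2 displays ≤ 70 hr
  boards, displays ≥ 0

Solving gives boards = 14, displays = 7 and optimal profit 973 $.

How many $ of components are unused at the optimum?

components used = 3·14 + 2·7 = 56; slack = 79 − 56 = 23.

23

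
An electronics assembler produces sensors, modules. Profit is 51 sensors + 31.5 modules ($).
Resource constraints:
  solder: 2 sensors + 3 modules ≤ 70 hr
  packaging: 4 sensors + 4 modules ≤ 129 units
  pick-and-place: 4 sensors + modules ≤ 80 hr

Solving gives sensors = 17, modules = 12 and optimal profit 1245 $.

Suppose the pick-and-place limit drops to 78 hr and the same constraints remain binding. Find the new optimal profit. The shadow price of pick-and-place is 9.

1227

Δb = -2, so new z* = 1245 + (9)·(-2) = 1245 − 18 = 1227.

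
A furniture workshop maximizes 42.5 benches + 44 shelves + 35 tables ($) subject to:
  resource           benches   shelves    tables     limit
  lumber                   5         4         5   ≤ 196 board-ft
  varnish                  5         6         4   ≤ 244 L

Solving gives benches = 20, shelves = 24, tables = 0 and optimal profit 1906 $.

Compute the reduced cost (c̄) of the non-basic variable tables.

At the optimum: lumber uses 196 of 196 (binding); varnish uses 244 of 244 (binding).
Dual feasibility on the basic columns requires 5·y_lumber + 5·y_varnish = 42.5, 4·y_lumber + 6·y_varnish = 44.
Solving: y_lumber = 3.5, y_varnish = 5.
Reduced cost of tables: c₃ − yᵀa₃ = 35 − (3.5·5 + 5·4) = 35 − 37.5 = -2.5.

-2.5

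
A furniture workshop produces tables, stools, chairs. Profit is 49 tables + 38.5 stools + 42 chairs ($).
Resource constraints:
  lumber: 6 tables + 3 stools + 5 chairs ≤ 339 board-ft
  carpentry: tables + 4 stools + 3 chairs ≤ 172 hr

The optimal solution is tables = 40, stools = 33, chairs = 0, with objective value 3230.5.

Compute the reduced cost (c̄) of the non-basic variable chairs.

-7.5

Both lumber and carpentry are binding at x*.
From A_Bᵀ y = c: 6·y_lumber + 1·y_carpentry = 49; 3·y_lumber + 4·y_carpentry = 38.5.
Solving: y_lumber = 7.5, y_carpentry = 4.
Reduced cost of chairs: c₃ − yᵀa₃ = 42 − (7.5·5 + 4·3) = 42 − 49.5 = -7.5.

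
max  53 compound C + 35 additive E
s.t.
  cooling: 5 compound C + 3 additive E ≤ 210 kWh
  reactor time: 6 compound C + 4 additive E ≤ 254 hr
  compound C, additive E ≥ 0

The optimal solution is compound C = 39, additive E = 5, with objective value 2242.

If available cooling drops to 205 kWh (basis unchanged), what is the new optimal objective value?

2237

At the optimum: cooling uses 210 of 210 (binding); reactor time uses 254 of 254 (binding).
The binding rows give the dual system: 5·y_cooling + 6·y_reactor time = 53 and 3·y_cooling + 4·y_reactor time = 35.
Solving: y_cooling = 1, y_reactor time = 8.
Δz = y_cooling·Δb = 1 × (-5) = -5, so new z* = 2242 − 5 = 2237.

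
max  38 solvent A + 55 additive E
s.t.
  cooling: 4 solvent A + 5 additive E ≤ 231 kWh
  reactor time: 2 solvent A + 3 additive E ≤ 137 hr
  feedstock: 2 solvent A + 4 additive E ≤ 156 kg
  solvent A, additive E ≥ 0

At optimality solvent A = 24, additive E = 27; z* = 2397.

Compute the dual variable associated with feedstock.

Check each constraint at x*: cooling 231/231 (tight); reactor time 129/137 (slack 8); feedstock 156/156 (tight).
By complementary slackness, y = 0 for the non-binding constraint.
Dual feasibility on the basic columns requires 4·y_cooling + 2·y_feedstock = 38, 5·y_cooling + 4·y_feedstock = 55.
→ y_cooling = 7 and y_feedstock = 5.
Shadow price of feedstock = 5.

5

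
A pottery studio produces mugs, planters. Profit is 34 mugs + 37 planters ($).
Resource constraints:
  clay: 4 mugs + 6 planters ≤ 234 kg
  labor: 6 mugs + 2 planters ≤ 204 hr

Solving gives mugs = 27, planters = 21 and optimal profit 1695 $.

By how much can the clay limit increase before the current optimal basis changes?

Binding constraints: clay, labor. The basis is B = [[4,6],[6,2]] with det -28.
Per unit increase in clay, x* moves by d = (-0.0714, 0.2143).
The basis stays optimal until mugs reaches 0; allowable increase = 378 kg.

378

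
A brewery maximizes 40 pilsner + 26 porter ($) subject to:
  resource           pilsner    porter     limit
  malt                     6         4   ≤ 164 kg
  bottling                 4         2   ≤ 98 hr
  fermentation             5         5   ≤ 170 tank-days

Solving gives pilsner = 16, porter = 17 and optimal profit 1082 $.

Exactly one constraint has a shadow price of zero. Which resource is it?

malt: 164/164 (binding)
bottling: 98/98 (binding)
fermentation: 165/170 (slack 5)
By complementary slackness, a constraint with positive slack has shadow price 0 → fermentation.

fermentation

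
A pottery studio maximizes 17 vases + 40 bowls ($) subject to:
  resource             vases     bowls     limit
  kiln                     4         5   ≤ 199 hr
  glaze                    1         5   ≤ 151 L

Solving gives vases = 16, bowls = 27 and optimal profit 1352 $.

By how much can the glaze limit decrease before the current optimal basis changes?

101.25

Binding constraints: kiln, glaze. The basis is B = [[4,5],[1,5]] with det 15.
Per unit decrease in glaze, x* moves by d = (0.3333, -0.2667).
The basis stays optimal until bowls reaches 0; allowable decrease = 101.25 L.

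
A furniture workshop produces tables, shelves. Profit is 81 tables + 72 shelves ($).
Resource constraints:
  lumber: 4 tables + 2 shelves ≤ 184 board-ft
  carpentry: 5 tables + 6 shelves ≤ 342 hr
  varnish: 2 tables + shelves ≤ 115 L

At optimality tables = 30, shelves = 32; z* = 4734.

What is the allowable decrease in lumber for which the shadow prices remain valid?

Binding constraints: lumber, carpentry. The basis is B = [[4,2],[5,6]] with det 14.
Per unit decrease in lumber, x* moves by d = (-0.4286, 0.3571).
The basis stays optimal until tables reaches 0; allowable decrease = 70 board-ft.

70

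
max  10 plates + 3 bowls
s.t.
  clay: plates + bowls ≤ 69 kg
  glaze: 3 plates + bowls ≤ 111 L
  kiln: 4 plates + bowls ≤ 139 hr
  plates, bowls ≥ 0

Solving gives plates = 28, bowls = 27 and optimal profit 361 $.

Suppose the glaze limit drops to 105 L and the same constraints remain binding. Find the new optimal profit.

349

Binding: glaze and kiln. Non-binding: clay (14 unused).
By complementary slackness, y = 0 for the non-binding constraint.
From A_Bᵀ y = c: 3·y_glaze + 4·y_kiln = 10; 1·y_glaze + 1·y_kiln = 3.
→ y_glaze = 2 and y_kiln = 1.
Δz = y_glaze·Δb = 2 × (-6) = -12, so new z* = 361 − 12 = 349.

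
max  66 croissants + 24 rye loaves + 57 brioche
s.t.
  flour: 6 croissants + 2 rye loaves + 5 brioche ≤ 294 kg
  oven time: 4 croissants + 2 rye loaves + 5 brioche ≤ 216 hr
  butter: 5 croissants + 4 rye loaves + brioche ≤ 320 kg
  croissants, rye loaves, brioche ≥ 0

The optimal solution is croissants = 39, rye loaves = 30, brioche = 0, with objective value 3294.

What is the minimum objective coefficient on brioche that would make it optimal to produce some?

60

At the optimum: flour uses 294 of 294 (binding); oven time uses 216 of 216 (binding); butter uses 315 of 320 (slack = 5).
Slack constraints have shadow price 0 (complementary slackness).
Dual feasibility on the basic columns requires 6·y_flour + 4·y_oven time = 66, 2·y_flour + 2·y_oven time = 24.
Solving: y_flour = 9, y_oven time = 3.
brioche enters the basis when its profit ≥ yᵀa₃ = 9·5 + 3·5 = 60.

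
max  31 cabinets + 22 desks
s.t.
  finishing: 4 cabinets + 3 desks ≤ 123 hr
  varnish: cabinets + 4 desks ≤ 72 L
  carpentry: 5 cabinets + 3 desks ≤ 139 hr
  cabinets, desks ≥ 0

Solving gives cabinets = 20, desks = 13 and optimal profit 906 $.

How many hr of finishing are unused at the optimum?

4

finishing used = 4·20 + 3·13 = 119; slack = 123 − 119 = 4.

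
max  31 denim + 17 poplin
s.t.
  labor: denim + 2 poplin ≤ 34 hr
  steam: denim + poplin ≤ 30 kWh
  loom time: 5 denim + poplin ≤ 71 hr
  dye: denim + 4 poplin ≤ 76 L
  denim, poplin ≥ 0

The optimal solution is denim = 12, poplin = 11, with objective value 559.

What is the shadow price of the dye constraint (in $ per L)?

0

Check each constraint at x*: labor 34/34 (tight); steam 23/30 (slack 7); loom time 71/71 (tight); dye 56/76 (slack 20).
Slack constraints have shadow price 0 (complementary slackness).
The binding rows give the dual system: 1·y_labor + 5·y_loom time = 31 and 2·y_labor + 1·y_loom time = 17.
→ y_labor = 6 and y_loom time = 5.
Shadow price of dye = 0.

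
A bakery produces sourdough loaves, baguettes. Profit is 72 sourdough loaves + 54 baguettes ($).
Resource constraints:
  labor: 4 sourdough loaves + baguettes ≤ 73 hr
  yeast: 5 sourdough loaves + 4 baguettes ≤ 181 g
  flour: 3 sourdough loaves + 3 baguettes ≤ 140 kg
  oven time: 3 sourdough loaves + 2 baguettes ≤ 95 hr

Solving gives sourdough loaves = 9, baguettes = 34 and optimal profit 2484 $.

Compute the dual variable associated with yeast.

Check each constraint at x*: labor 70/73 (slack 3); yeast 181/181 (tight); flour 129/140 (slack 11); oven time 95/95 (tight).
Slack constraints have shadow price 0 (complementary slackness).
From A_Bᵀ y = c: 5·y_yeast + 3·y_oven time = 72; 4·y_yeast + 2·y_oven time = 54.
This yields shadow prices y_yeast = 9, y_oven time = 9.
Shadow price of yeast = 9.

9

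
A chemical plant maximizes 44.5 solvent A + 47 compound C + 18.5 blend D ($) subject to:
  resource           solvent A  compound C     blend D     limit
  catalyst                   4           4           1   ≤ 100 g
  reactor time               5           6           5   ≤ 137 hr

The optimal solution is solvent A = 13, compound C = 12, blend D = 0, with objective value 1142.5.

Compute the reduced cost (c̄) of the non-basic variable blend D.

Check each constraint at x*: catalyst 100/100 (tight); reactor time 137/137 (tight).
From A_Bᵀ y = c: 4·y_catalyst + 5·y_reactor time = 44.5; 4·y_catalyst + 6·y_reactor time = 47.
→ y_catalyst = 8 and y_reactor time = 2.5.
Reduced cost of blend D: c₃ − yᵀa₃ = 18.5 − (8·1 + 2.5·5) = 18.5 − 20.5 = -2.

-2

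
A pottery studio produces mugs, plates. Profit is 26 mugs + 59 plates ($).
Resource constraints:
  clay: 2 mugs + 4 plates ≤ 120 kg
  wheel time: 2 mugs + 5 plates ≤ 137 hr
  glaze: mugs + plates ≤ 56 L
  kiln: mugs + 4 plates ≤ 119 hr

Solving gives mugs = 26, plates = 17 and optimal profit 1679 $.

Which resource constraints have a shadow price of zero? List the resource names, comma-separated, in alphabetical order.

clay: 120/120 (binding)
wheel time: 137/137 (binding)
glaze: 43/56 (slack 13)
kiln: 94/119 (slack 25)
By complementary slackness, a constraint with positive slack has shadow price 0 → glaze, kiln.

glaze, kiln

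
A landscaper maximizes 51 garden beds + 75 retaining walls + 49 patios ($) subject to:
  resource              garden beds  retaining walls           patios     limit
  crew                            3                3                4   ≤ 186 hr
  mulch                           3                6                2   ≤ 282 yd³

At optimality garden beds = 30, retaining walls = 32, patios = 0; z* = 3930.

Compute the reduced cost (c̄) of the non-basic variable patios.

Check each constraint at x*: crew 186/186 (tight); mulch 282/282 (tight).
From A_Bᵀ y = c: 3·y_crew + 3·y_mulch = 51; 3·y_crew + 6·y_mulch = 75.
This yields shadow prices y_crew = 9, y_mulch = 8.
Reduced cost of patios: c₃ − yᵀa₃ = 49 − (9·4 + 8·2) = 49 − 52 = -3.

-3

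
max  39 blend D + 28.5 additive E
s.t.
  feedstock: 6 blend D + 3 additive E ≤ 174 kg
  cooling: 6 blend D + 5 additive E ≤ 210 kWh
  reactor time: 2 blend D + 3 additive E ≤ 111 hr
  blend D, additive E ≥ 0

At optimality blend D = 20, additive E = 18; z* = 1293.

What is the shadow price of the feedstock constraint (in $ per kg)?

2

Binding: feedstock and cooling. Non-binding: reactor time (17 unused).
Since reactor time is not tight, its dual is 0.
The binding rows give the dual system: 6·y_feedstock + 6·y_cooling = 39 and 3·y_feedstock + 5·y_cooling = 28.5.
This yields shadow prices y_feedstock = 2, y_cooling = 4.5.
Shadow price of feedstock = 2.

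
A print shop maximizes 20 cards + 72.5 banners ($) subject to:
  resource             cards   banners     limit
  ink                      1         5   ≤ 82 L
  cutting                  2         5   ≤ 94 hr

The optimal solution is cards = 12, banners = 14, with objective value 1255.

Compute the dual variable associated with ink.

9

At the optimum: ink uses 82 of 82 (binding); cutting uses 94 of 94 (binding).
The binding rows give the dual system: 1·y_ink + 2·y_cutting = 20 and 5·y_ink + 5·y_cutting = 72.5.
→ y_ink = 9 and y_cutting = 5.5.
Shadow price of ink = 9.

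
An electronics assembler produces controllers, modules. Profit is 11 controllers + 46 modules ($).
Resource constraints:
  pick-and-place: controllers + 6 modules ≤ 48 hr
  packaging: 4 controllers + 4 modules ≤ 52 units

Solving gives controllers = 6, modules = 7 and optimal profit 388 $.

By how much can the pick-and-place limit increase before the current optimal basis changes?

30

Binding constraints: pick-and-place, packaging. The basis is B = [[1,6],[4,4]] with det -20.
Per unit increase in pick-and-place, x* moves by d = (-0.2, 0.2).
The basis stays optimal until controllers reaches 0; allowable increase = 30 hr.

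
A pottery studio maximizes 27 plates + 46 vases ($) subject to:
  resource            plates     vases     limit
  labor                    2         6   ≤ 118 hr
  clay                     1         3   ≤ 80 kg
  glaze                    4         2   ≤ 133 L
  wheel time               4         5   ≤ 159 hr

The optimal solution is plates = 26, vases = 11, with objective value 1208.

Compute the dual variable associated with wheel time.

5

At the optimum: labor uses 118 of 118 (binding); clay uses 59 of 80 (slack = 21); glaze uses 126 of 133 (slack = 7); wheel time uses 159 of 159 (binding).
By complementary slackness, y = 0 for the non-binding constraints.
The binding rows give the dual system: 2·y_labor + 4·y_wheel time = 27 and 6·y_labor + 5·y_wheel time = 46.
→ y_labor = 3.5 and y_wheel time = 5.
Shadow price of wheel time = 5.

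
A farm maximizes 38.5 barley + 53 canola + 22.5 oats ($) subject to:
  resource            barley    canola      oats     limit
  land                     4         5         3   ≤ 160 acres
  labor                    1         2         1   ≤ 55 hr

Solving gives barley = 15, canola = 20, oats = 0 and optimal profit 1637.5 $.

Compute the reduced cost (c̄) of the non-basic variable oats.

Check each constraint at x*: land 160/160 (tight); labor 55/55 (tight).
From A_Bᵀ y = c: 4·y_land + 1·y_labor = 38.5; 5·y_land + 2·y_labor = 53.
This yields shadow prices y_land = 8, y_labor = 6.5.
Reduced cost of oats: c₃ − yᵀa₃ = 22.5 − (8·3 + 6.5·1) = 22.5 − 30.5 = -8.

-8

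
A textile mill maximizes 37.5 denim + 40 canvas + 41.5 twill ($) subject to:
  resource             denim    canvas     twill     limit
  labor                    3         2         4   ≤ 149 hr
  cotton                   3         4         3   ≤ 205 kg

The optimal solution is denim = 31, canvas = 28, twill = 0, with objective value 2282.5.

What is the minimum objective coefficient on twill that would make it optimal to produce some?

Check each constraint at x*: labor 149/149 (tight); cotton 205/205 (tight).
The binding rows give the dual system: 3·y_labor + 3·y_cotton = 37.5 and 2·y_labor + 4·y_cotton = 40.
Solving: y_labor = 5, y_cotton = 7.5.
twill enters the basis when its profit ≥ yᵀa₃ = 5·4 + 7.5·3 = 42.5.

42.5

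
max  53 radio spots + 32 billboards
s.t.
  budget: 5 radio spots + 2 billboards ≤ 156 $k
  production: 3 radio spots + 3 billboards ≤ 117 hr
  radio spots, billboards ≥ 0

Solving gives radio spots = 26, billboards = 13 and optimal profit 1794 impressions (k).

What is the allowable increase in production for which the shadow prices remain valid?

117

Binding constraints: budget, production. The basis is B = [[5,2],[3,3]] with det 9.
Per unit increase in production, x* moves by d = (-0.2222, 0.5556).
The basis stays optimal until radio spots reaches 0; allowable increase = 117 hr.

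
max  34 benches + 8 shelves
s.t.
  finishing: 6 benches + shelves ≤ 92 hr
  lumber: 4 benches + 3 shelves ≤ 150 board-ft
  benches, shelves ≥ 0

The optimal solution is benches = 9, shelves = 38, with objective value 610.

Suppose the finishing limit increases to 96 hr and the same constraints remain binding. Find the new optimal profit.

630

Both finishing and lumber are binding at x*.
Dual feasibility on the basic columns requires 6·y_finishing + 4·y_lumber = 34, 1·y_finishing + 3·y_lumber = 8.
This yields shadow prices y_finishing = 5, y_lumber = 1.
Δz = y_finishing·Δb = 5 × (4) = 20, so new z* = 610 + 20 = 630.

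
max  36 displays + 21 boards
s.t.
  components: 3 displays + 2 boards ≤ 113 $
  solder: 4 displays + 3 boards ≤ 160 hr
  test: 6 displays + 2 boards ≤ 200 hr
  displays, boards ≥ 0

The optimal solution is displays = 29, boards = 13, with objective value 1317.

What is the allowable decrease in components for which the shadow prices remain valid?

Binding constraints: components, test. The basis is B = [[3,2],[6,2]] with det -6.
Per unit decrease in components, x* moves by d = (0.3333, -1).
The basis stays optimal until boards reaches 0; allowable decrease = 13 $.

13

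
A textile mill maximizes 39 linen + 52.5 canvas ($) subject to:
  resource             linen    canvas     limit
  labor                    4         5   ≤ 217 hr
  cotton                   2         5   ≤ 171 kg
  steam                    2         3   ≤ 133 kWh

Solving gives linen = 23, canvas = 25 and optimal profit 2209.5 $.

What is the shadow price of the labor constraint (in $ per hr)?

At the optimum: labor uses 217 of 217 (binding); cotton uses 171 of 171 (binding); steam uses 121 of 133 (slack = 12).
By complementary slackness, y = 0 for the non-binding constraint.
Dual feasibility on the basic columns requires 4·y_labor + 2·y_cotton = 39, 5·y_labor + 5·y_cotton = 52.5.
→ y_labor = 9 and y_cotton = 1.5.
Shadow price of labor = 9.

9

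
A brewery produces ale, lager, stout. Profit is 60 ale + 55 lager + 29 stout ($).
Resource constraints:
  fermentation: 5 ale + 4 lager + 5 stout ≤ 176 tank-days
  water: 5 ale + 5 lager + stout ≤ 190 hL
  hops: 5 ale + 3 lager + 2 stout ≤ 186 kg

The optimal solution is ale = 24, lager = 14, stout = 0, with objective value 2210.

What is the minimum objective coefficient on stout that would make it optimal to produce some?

32

Binding: fermentation and water. Non-binding: hops (24 unused).
Since hops is not tight, its dual is 0.
Dual feasibility on the basic columns requires 5·y_fermentation + 5·y_water = 60, 4·y_fermentation + 5·y_water = 55.
Solving: y_fermentation = 5, y_water = 7.
stout enters the basis when its profit ≥ yᵀa₃ = 5·5 + 7·1 = 32.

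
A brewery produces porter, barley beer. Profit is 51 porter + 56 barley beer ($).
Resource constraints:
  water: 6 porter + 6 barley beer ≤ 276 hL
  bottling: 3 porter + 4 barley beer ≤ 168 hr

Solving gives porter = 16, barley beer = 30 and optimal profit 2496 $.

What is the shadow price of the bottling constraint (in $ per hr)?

Both water and bottling are binding at x*.
Dual feasibility on the basic columns requires 6·y_water + 3·y_bottling = 51, 6·y_water + 4·y_bottling = 56.
This yields shadow prices y_water = 6, y_bottling = 5.
Shadow price of bottling = 5.

5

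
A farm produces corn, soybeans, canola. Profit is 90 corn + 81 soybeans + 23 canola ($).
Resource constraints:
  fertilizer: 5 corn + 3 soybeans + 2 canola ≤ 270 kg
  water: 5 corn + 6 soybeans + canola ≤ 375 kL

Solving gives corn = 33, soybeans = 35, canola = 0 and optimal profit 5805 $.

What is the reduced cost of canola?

At the optimum: fertilizer uses 270 of 270 (binding); water uses 375 of 375 (binding).
The binding rows give the dual system: 5·y_fertilizer + 5·y_water = 90 and 3·y_fertilizer + 6·y_water = 81.
→ y_fertilizer = 9 and y_water = 9.
Reduced cost of canola: c₃ − yᵀa₃ = 23 − (9·2 + 9·1) = 23 − 27 = -4.

-4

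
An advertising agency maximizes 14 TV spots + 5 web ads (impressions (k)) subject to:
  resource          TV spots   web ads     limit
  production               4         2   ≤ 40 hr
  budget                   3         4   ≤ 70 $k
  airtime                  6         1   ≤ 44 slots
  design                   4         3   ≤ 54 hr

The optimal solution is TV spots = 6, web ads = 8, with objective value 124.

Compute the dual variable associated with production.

Binding: production and airtime. Non-binding: budget (20 unused), design (6 unused).
Since budget, design are not tight, their duals are 0.
The binding rows give the dual system: 4·y_production + 6·y_airtime = 14 and 2·y_production + 1·y_airtime = 5.
→ y_production = 2 and y_airtime = 1.
Shadow price of production = 2.

2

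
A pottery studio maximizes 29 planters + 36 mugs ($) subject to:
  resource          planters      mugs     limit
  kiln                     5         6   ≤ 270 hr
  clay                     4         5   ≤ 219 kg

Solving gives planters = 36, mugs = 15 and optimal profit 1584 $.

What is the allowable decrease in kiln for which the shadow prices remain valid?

Binding constraints: kiln, clay. The basis is B = [[5,6],[4,5]] with det 1.
Per unit decrease in kiln, x* moves by d = (-5, 4).
The basis stays optimal until planters reaches 0; allowable decrease = 7.2 hr.

7.2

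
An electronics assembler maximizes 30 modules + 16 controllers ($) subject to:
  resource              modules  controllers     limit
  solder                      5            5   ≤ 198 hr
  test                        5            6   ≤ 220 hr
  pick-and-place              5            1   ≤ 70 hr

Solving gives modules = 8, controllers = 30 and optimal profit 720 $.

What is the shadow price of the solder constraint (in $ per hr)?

0

Check each constraint at x*: solder 190/198 (slack 8); test 220/220 (tight); pick-and-place 70/70 (tight).
By complementary slackness, y = 0 for the non-binding constraint.
Dual feasibility on the basic columns requires 5·y_test + 5·y_pick-and-place = 30, 6·y_test + 1·y_pick-and-place = 16.
This yields shadow prices y_test = 2, y_pick-and-place = 4.
Shadow price of solder = 0.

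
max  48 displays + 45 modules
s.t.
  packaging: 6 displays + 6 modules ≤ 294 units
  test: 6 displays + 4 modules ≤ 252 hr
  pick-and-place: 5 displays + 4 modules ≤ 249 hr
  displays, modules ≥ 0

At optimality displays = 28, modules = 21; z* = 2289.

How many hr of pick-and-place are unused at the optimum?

pick-and-place used = 5·28 + 4·21 = 224; slack = 249 − 224 = 25.

25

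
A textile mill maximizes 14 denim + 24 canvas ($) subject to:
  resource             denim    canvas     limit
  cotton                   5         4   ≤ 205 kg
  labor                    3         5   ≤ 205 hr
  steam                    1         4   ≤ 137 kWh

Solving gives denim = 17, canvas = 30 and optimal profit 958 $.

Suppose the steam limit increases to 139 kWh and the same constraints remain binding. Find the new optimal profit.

966

Check each constraint at x*: cotton 205/205 (tight); labor 201/205 (slack 4); steam 137/137 (tight).
Since labor is not tight, its dual is 0.
Dual feasibility on the basic columns requires 5·y_cotton + 1·y_steam = 14, 4·y_cotton + 4·y_steam = 24.
Solving: y_cotton = 2, y_steam = 4.
Δz = y_steam·Δb = 4 × (2) = 8, so new z* = 958 + 8 = 966.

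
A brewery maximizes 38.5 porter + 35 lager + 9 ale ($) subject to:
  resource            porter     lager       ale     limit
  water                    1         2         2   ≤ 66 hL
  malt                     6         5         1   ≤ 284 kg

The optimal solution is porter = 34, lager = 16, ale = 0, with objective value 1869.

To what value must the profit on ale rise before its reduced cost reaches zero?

11

Check each constraint at x*: water 66/66 (tight); malt 284/284 (tight).
The binding rows give the dual system: 1·y_water + 6·y_malt = 38.5 and 2·y_water + 5·y_malt = 35.
This yields shadow prices y_water = 2.5, y_malt = 6.
ale enters the basis when its profit ≥ yᵀa₃ = 2.5·2 + 6·1 = 11.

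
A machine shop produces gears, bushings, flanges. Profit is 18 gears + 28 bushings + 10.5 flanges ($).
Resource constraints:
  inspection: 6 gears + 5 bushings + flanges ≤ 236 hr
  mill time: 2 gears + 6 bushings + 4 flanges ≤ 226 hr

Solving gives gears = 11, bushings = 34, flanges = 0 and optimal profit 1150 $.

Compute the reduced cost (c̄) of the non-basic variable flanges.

Both inspection and mill time are binding at x*.
The binding rows give the dual system: 6·y_inspection + 2·y_mill time = 18 and 5·y_inspection + 6·y_mill time = 28.
Solving: y_inspection = 2, y_mill time = 3.
Reduced cost of flanges: c₃ − yᵀa₃ = 10.5 − (2·1 + 3·4) = 10.5 − 14 = -3.5.

-3.5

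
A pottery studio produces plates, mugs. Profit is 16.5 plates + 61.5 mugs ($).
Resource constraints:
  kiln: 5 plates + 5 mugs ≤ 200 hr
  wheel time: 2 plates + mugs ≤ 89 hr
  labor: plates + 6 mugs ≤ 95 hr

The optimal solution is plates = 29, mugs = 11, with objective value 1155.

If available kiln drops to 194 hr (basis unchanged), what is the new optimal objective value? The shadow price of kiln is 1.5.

1146

Δb = -6, so new z* = 1155 + (1.5)·(-6) = 1155 − 9 = 1146.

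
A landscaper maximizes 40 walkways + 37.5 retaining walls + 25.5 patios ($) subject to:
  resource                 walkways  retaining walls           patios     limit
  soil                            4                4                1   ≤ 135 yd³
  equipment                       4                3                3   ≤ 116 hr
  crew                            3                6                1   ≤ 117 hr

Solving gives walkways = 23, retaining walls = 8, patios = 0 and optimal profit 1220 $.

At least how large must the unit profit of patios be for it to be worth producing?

27.5

Check each constraint at x*: soil 124/135 (slack 11); equipment 116/116 (tight); crew 117/117 (tight).
By complementary slackness, y = 0 for the non-binding constraint.
Dual feasibility on the basic columns requires 4·y_equipment + 3·y_crew = 40, 3·y_equipment + 6·y_crew = 37.5.
→ y_equipment = 8.5 and y_crew = 2.
patios enters the basis when its profit ≥ yᵀa₃ = 8.5·3 + 2·1 = 27.5.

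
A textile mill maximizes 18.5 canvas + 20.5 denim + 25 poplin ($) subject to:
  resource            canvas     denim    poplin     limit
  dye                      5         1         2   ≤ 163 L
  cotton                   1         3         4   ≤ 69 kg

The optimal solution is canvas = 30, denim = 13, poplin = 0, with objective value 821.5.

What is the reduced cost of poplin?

At the optimum: dye uses 163 of 163 (binding); cotton uses 69 of 69 (binding).
From A_Bᵀ y = c: 5·y_dye + 1·y_cotton = 18.5; 1·y_dye + 3·y_cotton = 20.5.
Solving: y_dye = 2.5, y_cotton = 6.
Reduced cost of poplin: c₃ − yᵀa₃ = 25 − (2.5·2 + 6·4) = 25 − 29 = -4.

-4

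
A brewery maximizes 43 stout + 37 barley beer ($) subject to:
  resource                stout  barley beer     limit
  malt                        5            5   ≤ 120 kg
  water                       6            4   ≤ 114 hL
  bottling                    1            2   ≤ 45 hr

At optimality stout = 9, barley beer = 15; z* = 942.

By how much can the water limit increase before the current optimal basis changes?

30

Binding constraints: malt, water. The basis is B = [[5,5],[6,4]] with det -10.
Per unit increase in water, x* moves by d = (0.5, -0.5).
The basis stays optimal until barley beer reaches 0; allowable increase = 30 hL.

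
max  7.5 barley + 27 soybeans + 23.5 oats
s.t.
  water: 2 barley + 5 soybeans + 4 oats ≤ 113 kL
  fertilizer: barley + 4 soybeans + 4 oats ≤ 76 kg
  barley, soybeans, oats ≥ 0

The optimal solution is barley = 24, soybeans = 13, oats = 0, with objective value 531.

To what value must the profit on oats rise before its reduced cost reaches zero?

Check each constraint at x*: water 113/113 (tight); fertilizer 76/76 (tight).
Dual feasibility on the basic columns requires 2·y_water + 1·y_fertilizer = 7.5, 5·y_water + 4·y_fertilizer = 27.
This yields shadow prices y_water = 1, y_fertilizer = 5.5.
oats enters the basis when its profit ≥ yᵀa₃ = 1·4 + 5.5·4 = 26.

26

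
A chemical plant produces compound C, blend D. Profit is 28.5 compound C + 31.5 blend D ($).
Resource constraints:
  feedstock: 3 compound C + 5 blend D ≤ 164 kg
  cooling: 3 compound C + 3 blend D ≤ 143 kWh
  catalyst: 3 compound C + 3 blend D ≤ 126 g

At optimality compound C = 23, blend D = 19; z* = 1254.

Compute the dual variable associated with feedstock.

At the optimum: feedstock uses 164 of 164 (binding); cooling uses 126 of 143 (slack = 17); catalyst uses 126 of 126 (binding).
By complementary slackness, y = 0 for the non-binding constraint.
The binding rows give the dual system: 3·y_feedstock + 3·y_catalyst = 28.5 and 5·y_feedstock + 3·y_catalyst = 31.5.
This yields shadow prices y_feedstock = 1.5, y_catalyst = 8.
Shadow price of feedstock = 1.5.

1.5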